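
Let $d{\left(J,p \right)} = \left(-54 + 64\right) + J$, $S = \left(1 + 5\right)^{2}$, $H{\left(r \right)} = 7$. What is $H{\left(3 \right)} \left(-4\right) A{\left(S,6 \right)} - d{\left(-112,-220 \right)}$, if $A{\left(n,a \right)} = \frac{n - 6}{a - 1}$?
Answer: $-66$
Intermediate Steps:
$S = 36$ ($S = 6^{2} = 36$)
$d{\left(J,p \right)} = 10 + J$
$A{\left(n,a \right)} = \frac{-6 + n}{-1 + a}$
$H{\left(3 \right)} \left(-4\right) A{\left(S,6 \right)} - d{\left(-112,-220 \right)} = 7 \left(-4\right) \frac{-6 + 36}{-1 + 6} - \left(10 - 112\right) = - 28 \cdot \frac{1}{5} \cdot 30 - -102 = - 28 \cdot \frac{1}{5} \cdot 30 + 102 = \left(-28\right) 6 + 102 = -168 + 102 = -66$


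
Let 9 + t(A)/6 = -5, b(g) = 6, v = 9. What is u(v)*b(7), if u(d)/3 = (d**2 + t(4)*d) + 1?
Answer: -12132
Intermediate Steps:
t(A) = -84 (t(A) = -54 + 6*(-5) = -54 - 30 = -84)
u(d) = 3 - 252*d + 3*d**2 (u(d) = 3*((d**2 - 84*d) + 1) = 3*(1 + d**2 - 84*d) = 3 - 252*d + 3*d**2)
u(v)*b(7) = (3 - 252*9 + 3*9**2)*6 = (3 - 2268 + 3*81)*6 = (3 - 2268 + 243)*6 = -2022*6 = -12132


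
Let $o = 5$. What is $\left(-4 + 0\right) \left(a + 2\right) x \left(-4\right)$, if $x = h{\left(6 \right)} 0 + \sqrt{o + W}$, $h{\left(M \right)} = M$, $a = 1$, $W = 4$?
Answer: $144$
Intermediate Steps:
$x = 3$ ($x = 6 \cdot 0 + \sqrt{5 + 4} = 0 + \sqrt{9} = 0 + 3 = 3$)
$\left(-4 + 0\right) \left(a + 2\right) x \left(-4\right) = \left(-4 + 0\right) \left(1 + 2\right) 3 \left(-4\right) = \left(-4\right) 3 \cdot 3 \left(-4\right) = \left(-12\right) 3 \left(-4\right) = \left(-36\right) \left(-4\right) = 144$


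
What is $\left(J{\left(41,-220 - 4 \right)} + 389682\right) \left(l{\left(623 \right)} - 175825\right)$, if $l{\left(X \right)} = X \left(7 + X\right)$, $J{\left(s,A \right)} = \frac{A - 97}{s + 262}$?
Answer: $\frac{8527452320375}{101} \approx 8.443 \cdot 10^{10}$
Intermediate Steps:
$J{\left(s,A \right)} = \frac{-97 + A}{262 + s}$
$\left(J{\left(41,-220 - 4 \right)} + 389682\right) \left(l{\left(623 \right)} - 175825\right) = \left(\frac{-97 - 224}{262 + 41} + 389682\right) \left(623 \left(7 + 623\right) - 175825\right) = \left(\frac{-97 - 224}{303} + 389682\right) \left(623 \cdot 630 - 175825\right) = \left(\frac{-97 - 224}{303} + 389682\right) \left(392490 - 175825\right) = \left(\frac{1}{303} \left(-321\right) + 389682\right) 216665 = \left(- \frac{107}{101} + 389682\right) 216665 = \frac{39357775}{101} \cdot 216665 = \frac{8527452320375}{101}$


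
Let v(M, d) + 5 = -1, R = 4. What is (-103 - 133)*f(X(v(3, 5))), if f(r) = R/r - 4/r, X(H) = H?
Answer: 0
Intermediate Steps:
v(M, d) = -6 (v(M, d) = -5 - 1 = -6)
f(r) = 0 (f(r) = 4/r - 4/r = 0)
(-103 - 133)*f(X(v(3, 5))) = (-103 - 133)*0 = -236*0 = 0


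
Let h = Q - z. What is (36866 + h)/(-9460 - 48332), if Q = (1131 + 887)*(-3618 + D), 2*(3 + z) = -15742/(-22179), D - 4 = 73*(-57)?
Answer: 173584845685/640884384 ≈ 270.85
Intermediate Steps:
D = -4157 (D = 4 + 73*(-57) = 4 - 4161 = -4157)
z = -58666/22179 (z = -3 + (-15742/(-22179))/2 = -3 + (-15742*(-1/22179))/2 = -3 + (½)*(15742/22179) = -3 + 7871/22179 = -58666/22179 ≈ -2.6451)
Q = -15689950 (Q = (1131 + 887)*(-3618 - 4157) = 2018*(-7775) = -15689950)
h = -347987342384/22179 (h = -15689950 - 1*(-58666/22179) = -15689950 + 58666/22179 = -347987342384/22179 ≈ -1.5690e+7)
(36866 + h)/(-9460 - 48332) = (36866 - 347987342384/22179)/(-9460 - 48332) = -347169691370/22179/(-57792) = -347169691370/22179*(-1/57792) = 173584845685/640884384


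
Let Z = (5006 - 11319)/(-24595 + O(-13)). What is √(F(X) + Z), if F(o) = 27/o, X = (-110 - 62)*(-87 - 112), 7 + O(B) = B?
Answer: 11*√41922244026155/140420370 ≈ 0.50721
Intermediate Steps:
O(B) = -7 + B
X = 34228 (X = -172*(-199) = 34228)
Z = 6313/24615 (Z = (5006 - 11319)/(-24595 + (-7 - 13)) = -6313/(-24595 - 20) = -6313/(-24615) = -6313*(-1/24615) = 6313/24615 ≈ 0.25647)
√(F(X) + Z) = √(27/34228 + 6313/24615) = √(216745969/842522220) = 11*√41922244026155/140420370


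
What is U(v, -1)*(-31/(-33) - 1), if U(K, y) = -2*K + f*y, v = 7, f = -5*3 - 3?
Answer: -8/33 ≈ -0.24242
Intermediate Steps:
f = -18 (f = -15 - 3 = -18)
U(K, y) = -18*y - 2*K (U(K, y) = -2*K - 18*y = -18*y - 2*K)
U(v, -1)*(-31/(-33) - 1) = (-18*(-1) - 2*7)*(-31/(-33) - 1) = (18 - 14)*(-31*(-1/33) - 1) = 4*(31/33 - 1) = 4*(-2/33) = -8/33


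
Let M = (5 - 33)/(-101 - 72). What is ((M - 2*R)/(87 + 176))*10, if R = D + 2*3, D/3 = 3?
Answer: -51620/45499 ≈ -1.1345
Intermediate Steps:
D = 9 (D = 3*3 = 9)
R = 15 (R = 9 + 2*3 = 9 + 6 = 15)
M = 28/173 (M = -28/(-173) = -28*(-1/173) = 28/173 ≈ 0.16185)
((M - 2*R)/(87 + 176))*10 = ((28/173 - 2*15)/(87 + 176))*10 = ((28/173 - 30)/263)*10 = -5162/173*1/263*10 = -5162/45499*10 = -51620/45499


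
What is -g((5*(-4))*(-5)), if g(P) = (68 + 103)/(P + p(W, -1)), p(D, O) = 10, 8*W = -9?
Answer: -171/110 ≈ -1.5545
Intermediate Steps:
W = -9/8 (W = (1/8)*(-9) = -9/8 ≈ -1.1250)
g(P) = 171/(10 + P) (g(P) = (68 + 103)/(P + 10) = 171/(10 + P))
-g((5*(-4))*(-5)) = -171/(10 + (5*(-4))*(-5)) = -171/(10 - 20*(-5)) = -171/(10 + 100) = -171/110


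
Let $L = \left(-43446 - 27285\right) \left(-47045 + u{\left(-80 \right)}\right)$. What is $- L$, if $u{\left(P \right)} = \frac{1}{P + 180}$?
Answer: $- \frac{332753918769}{100} \approx -3.3275 \cdot 10^{9}$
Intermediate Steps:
$u{\left(P \right)} = \frac{1}{180 + P}$
$L = \frac{332753918769}{100}$ ($L = \left(-43446 - 27285\right) \left(-47045 + \frac{1}{180 - 80}\right) = - 70731 \left(-47045 + \frac{1}{100}\right) = \left(-70731\right) \left(- \frac{4704499}{100}\right) = \frac{332753918769}{100} \approx 3.3275 \cdot 10^{9}$)
$- L = \left(-1\right) \frac{332753918769}{100} = - \frac{332753918769}{100}$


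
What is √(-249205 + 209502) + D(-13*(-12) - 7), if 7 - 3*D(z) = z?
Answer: -142/3 + I*√39703 ≈ -47.333 + 199.26*I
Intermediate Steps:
D(z) = 7/3 - z/3
√(-249205 + 209502) + D(-13*(-12) - 7) = √(-249205 + 209502) + (7/3 - (-13*(-12) - 7)/3) = √(-39703) + (7/3 - (156 - 7)/3) = I*√39703 + (7/3 - ⅓*149) = I*√39703 + (7/3 - 149/3) = I*√39703 - 142/3 = -142/3 + I*√39703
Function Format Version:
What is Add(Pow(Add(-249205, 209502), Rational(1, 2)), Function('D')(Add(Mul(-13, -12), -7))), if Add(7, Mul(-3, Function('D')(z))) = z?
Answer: Add(Rational(-142, 3), Mul(I, Pow(39703, Rational(1, 2)))) ≈ Add(-47.333, Mul(199.26, I))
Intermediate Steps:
Function('D')(z) = Add(Rational(7, 3), Mul(Rational(-1, 3), z))
Add(Pow(Add(-249205, 209502), Rational(1, 2)), Function('D')(Add(Mul(-13, -12), -7))) = Add(Pow(Add(-249205, 209502), Rational(1, 2)), Add(Rational(7, 3), Mul(Rational(-1, 3), Add(Mul(-13, -12), -7)))) = Add(Pow(-39703, Rational(1, 2)), Add(Rational(7, 3), Mul(Rational(-1, 3), Add(156, -7)))) = Add(Mul(I, Pow(39703, Rational(1, 2))), Add(Rational(7, 3), Mul(Rational(-1, 3), 149))) = Add(Mul(I, Pow(39703, Rational(1, 2))), Add(Rational(7, 3), Rational(-149, 3))) = Add(Mul(I, Pow(39703, Rational(1, 2))), Rational(-142, 3)) = Add(Rational(-142, 3), Mul(I, Pow(39703, Rational(1, 2))))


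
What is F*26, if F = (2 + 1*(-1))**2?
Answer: 26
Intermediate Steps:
F = 1 (F = (2 - 1)**2 = 1**2 = 1)
F*26 = 1*26 = 26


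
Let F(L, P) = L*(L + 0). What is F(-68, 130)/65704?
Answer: 578/8213 ≈ 0.070376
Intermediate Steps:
F(L, P) = L² (F(L, P) = L*L = L²)
F(-68, 130)/65704 = (-68)²/65704 = 4624*(1/65704) = 578/8213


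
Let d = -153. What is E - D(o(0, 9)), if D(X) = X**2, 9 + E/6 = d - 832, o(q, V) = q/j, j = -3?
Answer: -5964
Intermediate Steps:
o(q, V) = -q/3 (o(q, V) = q/(-3) = q*(-1/3) = -q/3)
E = -5964 (E = -54 + 6*(-153 - 832) = -54 + 6*(-985) = -54 - 5910 = -5964)
E - D(o(0, 9)) = -5964 - (-1/3*0)**2 = -5964 - 1*0**2 = -5964 - 1*0 = -5964 + 0 = -5964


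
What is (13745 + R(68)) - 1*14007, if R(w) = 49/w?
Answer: -17767/68 ≈ -261.28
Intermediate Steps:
(13745 + R(68)) - 1*14007 = (13745 + 49/68) - 1*14007 = (13745 + 49*(1/68)) - 14007 = (13745 + 49/68) - 14007 = 934709/68 - 14007 = -17767/68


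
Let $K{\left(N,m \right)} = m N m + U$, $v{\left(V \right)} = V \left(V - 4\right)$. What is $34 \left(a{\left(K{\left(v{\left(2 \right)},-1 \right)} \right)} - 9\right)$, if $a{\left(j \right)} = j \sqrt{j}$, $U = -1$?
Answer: $-306 - 170 i \sqrt{5} \approx -306.0 - 380.13 i$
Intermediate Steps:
$v{\left(V \right)} = V \left(-4 + V\right)$
$K{\left(N,m \right)} = -1 + N m^{2}$ ($K{\left(N,m \right)} = m N m - 1 = N m m - 1 = N m^{2} - 1 = -1 + N m^{2}$)
$a{\left(j \right)} = j^{\frac{3}{2}}$
$34 \left(a{\left(K{\left(v{\left(2 \right)},-1 \right)} \right)} - 9\right) = 34 \left(\left(-1 + 2 \left(-4 + 2\right) \left(-1\right)^{2}\right)^{\frac{3}{2}} - 9\right) = 34 \left(\left(-1 + 2 \left(-2\right) 1\right)^{\frac{3}{2}} - 9\right) = 34 \left(\left(-1 - 4\right)^{\frac{3}{2}} - 9\right) = 34 \left(\left(-5\right)^{\frac{3}{2}} - 9\right) = 34 \left(- 5 i \sqrt{5} - 9\right) = 34 \left(-9 - 5 i \sqrt{5}\right) = -306 - 170 i \sqrt{5}$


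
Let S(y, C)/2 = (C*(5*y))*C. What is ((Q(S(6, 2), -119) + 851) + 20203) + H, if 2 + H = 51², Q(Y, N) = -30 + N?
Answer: 23504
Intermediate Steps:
S(y, C) = 10*y*C² (S(y, C) = 2*((C*(5*y))*C) = 2*((5*C*y)*C) = 2*(5*y*C²) = 10*y*C²)
H = 2599 (H = -2 + 51² = -2 + 2601 = 2599)
((Q(S(6, 2), -119) + 851) + 20203) + H = (((-30 - 119) + 851) + 20203) + 2599 = ((-149 + 851) + 20203) + 2599 = (702 + 20203) + 2599 = 20905 + 2599 = 23504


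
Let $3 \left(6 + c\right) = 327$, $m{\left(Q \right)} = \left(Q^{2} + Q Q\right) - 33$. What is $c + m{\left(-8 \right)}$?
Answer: $198$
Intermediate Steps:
$m{\left(Q \right)} = -33 + 2 Q^{2}$ ($m{\left(Q \right)} = \left(Q^{2} + Q^{2}\right) - 33 = 2 Q^{2} - 33 = -33 + 2 Q^{2}$)
$c = 103$ ($c = -6 + \frac{1}{3} \cdot 327 = -6 + 109 = 103$)
$c + m{\left(-8 \right)} = 103 - \left(33 - 2 \left(-8\right)^{2}\right) = 103 + \left(-33 + 2 \cdot 64\right) = 103 + \left(-33 + 128\right) = 103 + 95 = 198$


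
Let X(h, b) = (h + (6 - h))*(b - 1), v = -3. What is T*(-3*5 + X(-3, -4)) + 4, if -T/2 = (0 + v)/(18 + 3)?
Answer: -62/7 ≈ -8.8571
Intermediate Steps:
X(h, b) = -6 + 6*b (X(h, b) = 6*(-1 + b) = -6 + 6*b)
T = 2/7 (T = -2*(0 - 3)/(18 + 3) = -(-6)/21 = -2*(-1/7) = 2/7 ≈ 0.28571)
T*(-3*5 + X(-3, -4)) + 4 = 2*(-3*5 + (-6 + 6*(-4)))/7 + 4 = 2*(-15 + (-6 - 24))/7 + 4 = 2*(-15 - 30)/7 + 4 = (2/7)*(-45) + 4 = -90/7 + 4 = -62/7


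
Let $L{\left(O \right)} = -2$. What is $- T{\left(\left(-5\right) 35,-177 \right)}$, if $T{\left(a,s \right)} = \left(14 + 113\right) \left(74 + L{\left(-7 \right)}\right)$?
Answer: $-9144$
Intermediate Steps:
$T{\left(a,s \right)} = 9144$ ($T{\left(a,s \right)} = \left(14 + 113\right) \left(74 - 2\right) = 127 \cdot 72 = 9144$)
$- T{\left(\left(-5\right) 35,-177 \right)} = \left(-1\right) 9144 = -9144$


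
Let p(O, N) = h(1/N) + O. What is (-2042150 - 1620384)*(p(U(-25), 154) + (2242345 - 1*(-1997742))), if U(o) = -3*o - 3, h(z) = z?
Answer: -1195788942555029/77 ≈ -1.5530e+13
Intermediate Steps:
U(o) = -3 - 3*o
p(O, N) = O + 1/N (p(O, N) = 1/N + O = O + 1/N)
(-2042150 - 1620384)*(p(U(-25), 154) + (2242345 - 1*(-1997742))) = (-2042150 - 1620384)*(((-3 - 3*(-25)) + 1/154) + (2242345 - 1*(-1997742))) = -3662534*(((-3 + 75) + 1/154) + (2242345 + 1997742)) = -3662534*((72 + 1/154) + 4240087) = -3662534*(11089/154 + 4240087) = -3662534*652984487/154 = -1195788942555029/77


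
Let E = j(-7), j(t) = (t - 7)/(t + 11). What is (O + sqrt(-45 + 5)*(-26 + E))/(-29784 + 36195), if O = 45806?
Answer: 45806/6411 - 59*I*sqrt(10)/6411 ≈ 7.1449 - 0.029102*I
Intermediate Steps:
j(t) = (-7 + t)/(11 + t)
E = -7/2 (E = (-7 - 7)/(11 - 7) = -14/4 = (1/4)*(-14) = -7/2 ≈ -3.5000)
(O + sqrt(-45 + 5)*(-26 + E))/(-29784 + 36195) = (45806 + sqrt(-45 + 5)*(-26 - 7/2))/(-29784 + 36195) = (45806 + sqrt(-40)*(-59/2))/6411 = (45806 + (2*I*sqrt(10))*(-59/2))*(1/6411) = (45806 - 59*I*sqrt(10))*(1/6411) = 45806/6411 - 59*I*sqrt(10)/6411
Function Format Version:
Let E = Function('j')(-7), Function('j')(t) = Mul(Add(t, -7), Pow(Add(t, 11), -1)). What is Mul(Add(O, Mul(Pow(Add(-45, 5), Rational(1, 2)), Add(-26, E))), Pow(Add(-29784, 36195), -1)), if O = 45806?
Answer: Add(Rational(45806, 6411), Mul(Rational(-59, 6411), I, Pow(10, Rational(1, 2)))) ≈ Add(7.1449, Mul(-0.029102, I))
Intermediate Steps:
Function('j')(t) = Mul(Pow(Add(11, t), -1), Add(-7, t)) (Function('j')(t) = Mul(Add(-7, t), Pow(Add(11, t), -1)) = Mul(Pow(Add(11, t), -1), Add(-7, t)))
E = Rational(-7, 2) (E = Mul(Pow(Add(11, -7), -1), Add(-7, -7)) = Mul(Pow(4, -1), -14) = Mul(Rational(1, 4), -14) = Rational(-7, 2) ≈ -3.5000)
Mul(Add(O, Mul(Pow(Add(-45, 5), Rational(1, 2)), Add(-26, E))), Pow(Add(-29784, 36195), -1)) = Mul(Add(45806, Mul(Pow(Add(-45, 5), Rational(1, 2)), Add(-26, Rational(-7, 2)))), Pow(Add(-29784, 36195), -1)) = Mul(Add(45806, Mul(Pow(-40, Rational(1, 2)), Rational(-59, 2))), Pow(6411, -1)) = Mul(Add(45806, Mul(Mul(2, I, Pow(10, Rational(1, 2))), Rational(-59, 2))), Rational(1, 6411)) = Mul(Add(45806, Mul(-59, I, Pow(10, Rational(1, 2)))), Rational(1, 6411)) = Add(Rational(45806, 6411), Mul(Rational(-59, 6411), I, Pow(10, Rational(1, 2))))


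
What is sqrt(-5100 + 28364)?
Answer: 4*sqrt(1454) ≈ 152.53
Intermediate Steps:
sqrt(-5100 + 28364) = sqrt(23264) = 4*sqrt(1454)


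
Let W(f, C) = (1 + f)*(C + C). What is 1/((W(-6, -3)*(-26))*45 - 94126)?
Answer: -1/129226 ≈ -7.7384e-6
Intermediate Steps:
W(f, C) = 2*C*(1 + f) (W(f, C) = (1 + f)*(2*C) = 2*C*(1 + f))
1/((W(-6, -3)*(-26))*45 - 94126) = 1/(((2*(-3)*(1 - 6))*(-26))*45 - 94126) = 1/(((2*(-3)*(-5))*(-26))*45 - 94126) = 1/((30*(-26))*45 - 94126) = 1/(-780*45 - 94126) = 1/(-35100 - 94126) = 1/(-129226) = -1/129226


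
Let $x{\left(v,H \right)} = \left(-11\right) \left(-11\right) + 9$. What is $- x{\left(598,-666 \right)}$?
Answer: $-130$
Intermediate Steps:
$x{\left(v,H \right)} = 130$ ($x{\left(v,H \right)} = 121 + 9 = 130$)
$- x{\left(598,-666 \right)} = \left(-1\right) 130 = -130$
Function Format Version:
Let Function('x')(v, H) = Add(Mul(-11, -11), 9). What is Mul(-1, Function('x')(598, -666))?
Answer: -130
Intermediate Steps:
Function('x')(v, H) = 130 (Function('x')(v, H) = Add(121, 9) = 130)
Mul(-1, Function('x')(598, -666)) = Mul(-1, 130) = -130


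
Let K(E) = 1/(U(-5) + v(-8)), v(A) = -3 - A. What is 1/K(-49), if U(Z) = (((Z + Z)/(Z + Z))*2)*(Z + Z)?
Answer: -15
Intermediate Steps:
U(Z) = 4*Z (U(Z) = (((2*Z)/((2*Z)))*2)*(2*Z) = (((2*Z)*(1/(2*Z)))*2)*(2*Z) = (1*2)*(2*Z) = 2*(2*Z) = 4*Z)
K(E) = -1/15 (K(E) = 1/(4*(-5) + (-3 - 1*(-8))) = 1/(-20 + (-3 + 8)) = 1/(-20 + 5) = 1/(-15) = -1/15)
1/K(-49) = 1/(-1/15) = -15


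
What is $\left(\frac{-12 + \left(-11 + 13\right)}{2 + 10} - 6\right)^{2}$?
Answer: $\frac{1681}{36} \approx 46.694$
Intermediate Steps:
$\left(\frac{-12 + \left(-11 + 13\right)}{2 + 10} - 6\right)^{2} = \left(\frac{-12 + 2}{12} - 6\right)^{2} = \left(\left(-10\right) \frac{1}{12} - 6\right)^{2} = \left(- \frac{5}{6} - 6\right)^{2} = \left(- \frac{41}{6}\right)^{2} = \frac{1681}{36}$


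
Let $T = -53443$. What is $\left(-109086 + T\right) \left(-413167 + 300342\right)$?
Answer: $18337334425$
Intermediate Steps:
$\left(-109086 + T\right) \left(-413167 + 300342\right) = \left(-109086 - 53443\right) \left(-413167 + 300342\right) = \left(-162529\right) \left(-112825\right) = 18337334425$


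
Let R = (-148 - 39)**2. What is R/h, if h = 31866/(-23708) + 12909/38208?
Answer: -2639679445568/75957463 ≈ -34752.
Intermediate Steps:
R = 34969 (R = (-187)**2 = 34969)
h = -75957463/75486272 (h = 31866*(-1/23708) + 12909*(1/38208) = -15933/11854 + 4303/12736 = -75957463/75486272 ≈ -1.0062)
R/h = 34969/(-75957463/75486272) = 34969*(-75486272/75957463) = -2639679445568/75957463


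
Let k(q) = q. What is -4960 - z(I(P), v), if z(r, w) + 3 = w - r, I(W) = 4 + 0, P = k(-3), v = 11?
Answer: -4964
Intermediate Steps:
P = -3
I(W) = 4
z(r, w) = -3 + w - r (z(r, w) = -3 + (w - r) = -3 + w - r)
-4960 - z(I(P), v) = -4960 - (-3 + 11 - 1*4) = -4960 - (-3 + 11 - 4) = -4960 - 1*4 = -4960 - 4 = -4964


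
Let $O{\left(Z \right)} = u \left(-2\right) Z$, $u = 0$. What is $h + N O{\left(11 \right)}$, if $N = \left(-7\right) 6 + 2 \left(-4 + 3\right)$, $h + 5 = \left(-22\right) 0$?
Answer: $-5$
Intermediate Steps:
$O{\left(Z \right)} = 0$ ($O{\left(Z \right)} = 0 \left(-2\right) Z = 0 Z = 0$)
$h = -5$ ($h = -5 - 0 = -5 + 0 = -5$)
$N = -44$ ($N = -42 + 2 \left(-1\right) = -42 - 2 = -44$)
$h + N O{\left(11 \right)} = -5 - 0 = -5 + 0 = -5$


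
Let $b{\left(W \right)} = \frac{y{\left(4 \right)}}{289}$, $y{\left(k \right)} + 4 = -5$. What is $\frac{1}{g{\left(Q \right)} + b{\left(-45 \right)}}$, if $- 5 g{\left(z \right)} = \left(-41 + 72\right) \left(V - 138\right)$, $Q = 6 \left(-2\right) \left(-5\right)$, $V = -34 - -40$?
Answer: $\frac{1445}{1182543} \approx 0.0012219$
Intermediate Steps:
$V = 6$ ($V = -34 + 40 = 6$)
$y{\left(k \right)} = -9$ ($y{\left(k \right)} = -4 - 5 = -9$)
$Q = 60$ ($Q = \left(-12\right) \left(-5\right) = 60$)
$b{\left(W \right)} = - \frac{9}{289}$
$g{\left(z \right)} = \frac{4092}{5}$ ($g{\left(z \right)} = - \frac{\left(-41 + 72\right) \left(6 - 138\right)}{5} = - \frac{31 \left(-132\right)}{5} = \left(- \frac{1}{5}\right) \left(-4092\right) = \frac{4092}{5}$)
$\frac{1}{g{\left(Q \right)} + b{\left(-45 \right)}} = \frac{1}{\frac{4092}{5} - \frac{9}{289}} = \frac{1}{\frac{1182543}{1445}} = \frac{1445}{1182543}$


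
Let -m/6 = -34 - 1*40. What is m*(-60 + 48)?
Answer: -5328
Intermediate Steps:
m = 444 (m = -6*(-34 - 1*40) = -6*(-34 - 40) = -6*(-74) = 444)
m*(-60 + 48) = 444*(-60 + 48) = 444*(-12) = -5328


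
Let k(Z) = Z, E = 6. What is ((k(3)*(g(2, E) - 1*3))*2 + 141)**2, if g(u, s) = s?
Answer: 25281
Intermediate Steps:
((k(3)*(g(2, E) - 1*3))*2 + 141)**2 = ((3*(6 - 1*3))*2 + 141)**2 = ((3*(6 - 3))*2 + 141)**2 = ((3*3)*2 + 141)**2 = (9*2 + 141)**2 = (18 + 141)**2 = 159**2 = 25281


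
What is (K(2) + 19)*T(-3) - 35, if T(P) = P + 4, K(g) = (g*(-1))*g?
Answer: -20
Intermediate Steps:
K(g) = -g² (K(g) = (-g)*g = -g²)
T(P) = 4 + P
(K(2) + 19)*T(-3) - 35 = (-1*2² + 19)*(4 - 3) - 35 = (-1*4 + 19)*1 - 35 = (-4 + 19)*1 - 35 = 15*1 - 35 = 15 - 35 = -20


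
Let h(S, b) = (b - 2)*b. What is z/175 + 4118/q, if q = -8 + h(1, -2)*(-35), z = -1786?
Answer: -617509/25200 ≈ -24.504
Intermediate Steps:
h(S, b) = b*(-2 + b) (h(S, b) = (-2 + b)*b = b*(-2 + b))
q = -288 (q = -8 - 2*(-2 - 2)*(-35) = -8 - 2*(-4)*(-35) = -8 + 8*(-35) = -8 - 280 = -288)
z/175 + 4118/q = -1786/175 + 4118/(-288) = -1786*1/175 + 4118*(-1/288) = -1786/175 - 2059/144 = -617509/25200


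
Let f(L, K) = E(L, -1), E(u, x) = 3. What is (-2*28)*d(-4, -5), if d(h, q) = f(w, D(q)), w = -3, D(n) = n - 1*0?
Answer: -168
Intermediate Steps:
D(n) = n (D(n) = n + 0 = n)
f(L, K) = 3
d(h, q) = 3
(-2*28)*d(-4, -5) = -2*28*3 = -56*3 = -168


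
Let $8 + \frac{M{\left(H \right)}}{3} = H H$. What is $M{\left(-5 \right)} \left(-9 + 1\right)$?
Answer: $-408$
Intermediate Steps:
$M{\left(H \right)} = -24 + 3 H^{2}$ ($M{\left(H \right)} = -24 + 3 H H = -24 + 3 H^{2}$)
$M{\left(-5 \right)} \left(-9 + 1\right) = \left(-24 + 3 \left(-5\right)^{2}\right) \left(-9 + 1\right) = \left(-24 + 3 \cdot 25\right) \left(-8\right) = \left(-24 + 75\right) \left(-8\right) = 51 \left(-8\right) = -408$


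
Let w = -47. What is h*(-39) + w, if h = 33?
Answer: -1334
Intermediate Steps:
h*(-39) + w = 33*(-39) - 47 = -1287 - 47 = -1334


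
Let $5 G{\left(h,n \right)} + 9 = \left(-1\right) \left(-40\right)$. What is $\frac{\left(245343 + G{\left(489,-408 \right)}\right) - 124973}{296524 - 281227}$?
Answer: $\frac{200627}{25495} \approx 7.8693$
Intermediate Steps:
$G{\left(h,n \right)} = \frac{31}{5}$ ($G{\left(h,n \right)} = - \frac{9}{5} + \frac{\left(-1\right) \left(-40\right)}{5} = - \frac{9}{5} + \frac{1}{5} \cdot 40 = - \frac{9}{5} + 8 = \frac{31}{5}$)
$\frac{\left(245343 + G{\left(489,-408 \right)}\right) - 124973}{296524 - 281227} = \frac{\left(245343 + \frac{31}{5}\right) - 124973}{296524 - 281227} = \frac{\frac{1226746}{5} - 124973}{15297} = \frac{601881}{5} \cdot \frac{1}{15297} = \frac{200627}{25495}$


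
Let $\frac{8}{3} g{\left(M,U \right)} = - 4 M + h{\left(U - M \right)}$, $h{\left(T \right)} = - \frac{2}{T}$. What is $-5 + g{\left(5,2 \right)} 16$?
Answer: $-121$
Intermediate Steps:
$g{\left(M,U \right)} = - \frac{3 M}{2} - \frac{3}{4 \left(U - M\right)}$ ($g{\left(M,U \right)} = \frac{3 \left(- 4 M - \frac{2}{U - M}\right)}{8} = - \frac{3 M}{2} - \frac{3}{4 \left(U - M\right)}$)
$-5 + g{\left(5,2 \right)} 16 = -5 + \frac{3 \left(1 - 10 \left(5 - 2\right)\right)}{4 \left(5 - 2\right)} 16 = -5 + \frac{3 \left(1 - 10 \cdot 3\right)}{4 \cdot 3} \cdot 16 = -5 + \frac{3}{4} \cdot \frac{1}{3} \left(1 - 30\right) 16 = -5 + \frac{3}{4} \cdot \frac{1}{3} \left(-29\right) 16 = -5 - 116 = -121$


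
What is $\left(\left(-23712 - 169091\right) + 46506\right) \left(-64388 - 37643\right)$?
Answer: $14926829207$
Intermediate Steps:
$\left(\left(-23712 - 169091\right) + 46506\right) \left(-64388 - 37643\right) = \left(\left(-23712 - 169091\right) + 46506\right) \left(-102031\right) = \left(-192803 + 46506\right) \left(-102031\right) = \left(-146297\right) \left(-102031\right) = 14926829207$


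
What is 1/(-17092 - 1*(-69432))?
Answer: 1/52340 ≈ 1.9106e-5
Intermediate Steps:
1/(-17092 - 1*(-69432)) = 1/(-17092 + 69432) = 1/52340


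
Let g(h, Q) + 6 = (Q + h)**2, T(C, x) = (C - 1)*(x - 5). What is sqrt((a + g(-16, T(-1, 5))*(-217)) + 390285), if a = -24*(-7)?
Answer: sqrt(336203) ≈ 579.83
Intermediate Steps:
a = 168
T(C, x) = (-1 + C)*(-5 + x)
g(h, Q) = -6 + (Q + h)**2
sqrt((a + g(-16, T(-1, 5))*(-217)) + 390285) = sqrt((168 + (-6 + ((5 - 1*5 - 5*(-1) - 1*5) - 16)**2)*(-217)) + 390285) = sqrt((168 + (-6 + ((5 - 5 + 5 - 5) - 16)**2)*(-217)) + 390285) = sqrt((168 + (-6 + (0 - 16)**2)*(-217)) + 390285) = sqrt((168 + (-6 + (-16)**2)*(-217)) + 390285) = sqrt((168 + (-6 + 256)*(-217)) + 390285) = sqrt((168 + 250*(-217)) + 390285) = sqrt((168 - 54250) + 390285) = sqrt(-54082 + 390285) = sqrt(336203)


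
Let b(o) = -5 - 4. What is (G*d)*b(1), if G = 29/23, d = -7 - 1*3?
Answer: 2610/23 ≈ 113.48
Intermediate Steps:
b(o) = -9
d = -10 (d = -7 - 3 = -10)
G = 29/23 (G = 29*(1/23) = 29/23 ≈ 1.2609)
(G*d)*b(1) = ((29/23)*(-10))*(-9) = -290/23*(-9) = 2610/23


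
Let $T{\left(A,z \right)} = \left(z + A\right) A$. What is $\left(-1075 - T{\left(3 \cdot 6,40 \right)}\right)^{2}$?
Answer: $4490161$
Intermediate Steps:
$T{\left(A,z \right)} = A \left(A + z\right)$ ($T{\left(A,z \right)} = \left(A + z\right) A = A \left(A + z\right)$)
$\left(-1075 - T{\left(3 \cdot 6,40 \right)}\right)^{2} = \left(-1075 - 3 \cdot 6 \left(3 \cdot 6 + 40\right)\right)^{2} = \left(-1075 - 18 \left(18 + 40\right)\right)^{2} = \left(-1075 - 18 \cdot 58\right)^{2} = \left(-1075 - 1044\right)^{2} = \left(-2119\right)^{2} = 4490161$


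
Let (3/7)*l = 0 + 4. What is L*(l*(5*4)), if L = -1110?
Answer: -207200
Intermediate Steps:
l = 28/3 (l = 7*(0 + 4)/3 = (7/3)*4 = 28/3 ≈ 9.3333)
L*(l*(5*4)) = -10360*5*4 = -10360*20 = -1110*560/3 = -207200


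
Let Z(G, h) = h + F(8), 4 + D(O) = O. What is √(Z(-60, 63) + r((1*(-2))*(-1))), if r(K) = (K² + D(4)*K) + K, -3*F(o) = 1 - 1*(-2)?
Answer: 2*√17 ≈ 8.2462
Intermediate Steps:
D(O) = -4 + O
F(o) = -1 (F(o) = -(1 - 1*(-2))/3 = -(1 + 2)/3 = -⅓*3 = -1)
Z(G, h) = -1 + h (Z(G, h) = h - 1 = -1 + h)
r(K) = K + K² (r(K) = (K² + (-4 + 4)*K) + K = (K² + 0*K) + K = (K² + 0) + K = K² + K = K + K²)
√(Z(-60, 63) + r((1*(-2))*(-1))) = √((-1 + 63) + ((1*(-2))*(-1))*(1 + (1*(-2))*(-1))) = √(62 + (-2*(-1))*(1 - 2*(-1))) = √(62 + 2*(1 + 2)) = √(62 + 2*3) = √(62 + 6) = √68 = 2*√17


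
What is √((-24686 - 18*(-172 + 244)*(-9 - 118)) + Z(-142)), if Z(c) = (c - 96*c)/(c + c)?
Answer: √559434/2 ≈ 373.98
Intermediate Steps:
Z(c) = -95/2 (Z(c) = (-95*c)/((2*c)) = (-95*c)*(1/(2*c)) = -95/2)
√((-24686 - 18*(-172 + 244)*(-9 - 118)) + Z(-142)) = √((-24686 - 18*(-172 + 244)*(-9 - 118)) - 95/2) = √((-24686 - 1296*(-127)) - 95/2) = √((-24686 - 18*(-9144)) - 95/2) = √((-24686 + 164592) - 95/2) = √(139906 - 95/2) = √(279717/2) = √559434/2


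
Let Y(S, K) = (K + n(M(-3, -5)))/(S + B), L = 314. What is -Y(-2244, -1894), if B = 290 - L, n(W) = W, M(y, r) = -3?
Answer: -271/324 ≈ -0.83642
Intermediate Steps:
B = -24 (B = 290 - 1*314 = 290 - 314 = -24)
Y(S, K) = (-3 + K)/(-24 + S) (Y(S, K) = (K - 3)/(S - 24) = (-3 + K)/(-24 + S))
-Y(-2244, -1894) = -(-3 - 1894)/(-24 - 2244) = -(-1897)/(-2268) = -(-1)*(-1897)/2268 = -1*271/324 = -271/324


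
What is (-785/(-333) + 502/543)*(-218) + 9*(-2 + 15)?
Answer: -36069985/60273 ≈ -598.44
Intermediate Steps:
(-785/(-333) + 502/543)*(-218) + 9*(-2 + 15) = (-785*(-1/333) + 502*(1/543))*(-218) + 9*13 = (785/333 + 502/543)*(-218) + 117 = (197807/60273)*(-218) + 117 = -43121926/60273 + 117 = -36069985/60273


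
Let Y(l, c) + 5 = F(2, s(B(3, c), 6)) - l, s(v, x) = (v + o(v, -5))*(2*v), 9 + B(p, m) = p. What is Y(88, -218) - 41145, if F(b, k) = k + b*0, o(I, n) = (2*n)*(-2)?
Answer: -41406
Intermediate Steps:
o(I, n) = -4*n
B(p, m) = -9 + p
s(v, x) = 2*v*(20 + v) (s(v, x) = (v - 4*(-5))*(2*v) = (v + 20)*(2*v) = (20 + v)*(2*v) = 2*v*(20 + v))
F(b, k) = k (F(b, k) = k + 0 = k)
Y(l, c) = -173 - l (Y(l, c) = -5 + (2*(-9 + 3)*(20 + (-9 + 3)) - l) = -5 + (2*(-6)*(20 - 6) - l) = -5 + (2*(-6)*14 - l) = -5 + (-168 - l) = -173 - l)
Y(88, -218) - 41145 = (-173 - 1*88) - 41145 = (-173 - 88) - 41145 = -261 - 41145 = -41406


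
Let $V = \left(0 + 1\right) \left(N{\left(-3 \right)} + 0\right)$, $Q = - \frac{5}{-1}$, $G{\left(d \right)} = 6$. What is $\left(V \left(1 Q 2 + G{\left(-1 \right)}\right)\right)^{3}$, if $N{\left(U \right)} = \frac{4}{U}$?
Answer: $- \frac{262144}{27} \approx -9709.0$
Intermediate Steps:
$Q = 5$ ($Q = \left(-5\right) \left(-1\right) = 5$)
$V = - \frac{4}{3}$ ($V = \left(0 + 1\right) \left(\frac{4}{-3} + 0\right) = 1 \left(4 \left(- \frac{1}{3}\right) + 0\right) = 1 \left(- \frac{4}{3} + 0\right) = 1 \left(- \frac{4}{3}\right) = - \frac{4}{3} \approx -1.3333$)
$\left(V \left(1 Q 2 + G{\left(-1 \right)}\right)\right)^{3} = \left(- \frac{4 \left(1 \cdot 5 \cdot 2 + 6\right)}{3}\right)^{3} = \left(- \frac{4 \left(5 \cdot 2 + 6\right)}{3}\right)^{3} = \left(- \frac{4 \left(10 + 6\right)}{3}\right)^{3} = \left(\left(- \frac{4}{3}\right) 16\right)^{3} = \left(- \frac{64}{3}\right)^{3} = - \frac{262144}{27}$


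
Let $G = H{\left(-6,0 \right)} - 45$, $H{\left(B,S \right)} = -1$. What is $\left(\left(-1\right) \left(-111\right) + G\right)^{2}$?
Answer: $4225$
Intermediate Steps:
$G = -46$ ($G = -1 - 45 = -46$)
$\left(\left(-1\right) \left(-111\right) + G\right)^{2} = \left(\left(-1\right) \left(-111\right) - 46\right)^{2} = \left(111 - 46\right)^{2} = 65^{2} = 4225$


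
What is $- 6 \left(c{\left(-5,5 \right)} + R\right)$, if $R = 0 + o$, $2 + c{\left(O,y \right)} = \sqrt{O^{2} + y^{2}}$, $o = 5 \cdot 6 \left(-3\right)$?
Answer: $552 - 30 \sqrt{2} \approx 509.57$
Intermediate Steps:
$o = -90$ ($o = 30 \left(-3\right) = -90$)
$c{\left(O,y \right)} = -2 + \sqrt{O^{2} + y^{2}}$
$R = -90$ ($R = 0 - 90 = -90$)
$- 6 \left(c{\left(-5,5 \right)} + R\right) = - 6 \left(\left(-2 + \sqrt{\left(-5\right)^{2} + 5^{2}}\right) - 90\right) = - 6 \left(\left(-2 + \sqrt{25 + 25}\right) - 90\right) = - 6 \left(\left(-2 + \sqrt{50}\right) - 90\right) = - 6 \left(\left(-2 + 5 \sqrt{2}\right) - 90\right) = - 6 \left(-92 + 5 \sqrt{2}\right) = 552 - 30 \sqrt{2}$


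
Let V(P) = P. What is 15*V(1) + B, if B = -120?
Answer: -105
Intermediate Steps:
15*V(1) + B = 15*1 - 120 = 15 - 120 = -105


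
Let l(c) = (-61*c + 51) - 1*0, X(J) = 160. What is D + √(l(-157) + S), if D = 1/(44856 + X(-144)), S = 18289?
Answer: 1/45016 + √27917 ≈ 167.08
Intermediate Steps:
l(c) = 51 - 61*c (l(c) = (51 - 61*c) + 0 = 51 - 61*c)
D = 1/45016 (D = 1/(44856 + 160) = 1/45016 ≈ 2.2214e-5)
D + √(l(-157) + S) = 1/45016 + √((51 - 61*(-157)) + 18289) = 1/45016 + √((51 + 9577) + 18289) = 1/45016 + √(9628 + 18289) = 1/45016 + √27917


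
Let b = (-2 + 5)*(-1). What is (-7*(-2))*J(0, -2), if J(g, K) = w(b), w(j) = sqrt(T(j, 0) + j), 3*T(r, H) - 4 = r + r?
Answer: 14*I*sqrt(33)/3 ≈ 26.808*I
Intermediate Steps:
T(r, H) = 4/3 + 2*r/3 (T(r, H) = 4/3 + (r + r)/3 = 4/3 + (2*r)/3 = 4/3 + 2*r/3)
b = -3 (b = 3*(-1) = -3)
w(j) = sqrt(4/3 + 5*j/3) (w(j) = sqrt((4/3 + 2*j/3) + j) = sqrt(4/3 + 5*j/3))
J(g, K) = I*sqrt(33)/3 (J(g, K) = sqrt(12 + 15*(-3))/3 = sqrt(12 - 45)/3 = sqrt(-33)/3 = (I*sqrt(33))/3 = I*sqrt(33)/3)
(-7*(-2))*J(0, -2) = (-7*(-2))*(I*sqrt(33)/3) = 14*(I*sqrt(33)/3) = 14*I*sqrt(33)/3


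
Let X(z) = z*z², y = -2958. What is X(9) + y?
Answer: -2229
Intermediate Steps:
X(z) = z³
X(9) + y = 9³ - 2958 = 729 - 2958 = -2229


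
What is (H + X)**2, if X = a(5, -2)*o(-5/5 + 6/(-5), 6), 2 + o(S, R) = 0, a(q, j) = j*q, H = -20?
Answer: 0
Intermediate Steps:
o(S, R) = -2 (o(S, R) = -2 + 0 = -2)
X = 20 (X = -2*5*(-2) = -10*(-2) = 20)
(H + X)**2 = (-20 + 20)**2 = 0**2 = 0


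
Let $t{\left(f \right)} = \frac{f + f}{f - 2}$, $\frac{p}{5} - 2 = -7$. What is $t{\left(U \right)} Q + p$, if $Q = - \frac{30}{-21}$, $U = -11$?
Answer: $- \frac{2055}{91} \approx -22.582$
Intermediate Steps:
$p = -25$ ($p = 10 + 5 \left(-7\right) = 10 - 35 = -25$)
$t{\left(f \right)} = \frac{2 f}{-2 + f}$
$Q = \frac{10}{7}$ ($Q = \left(-30\right) \left(- \frac{1}{21}\right) = \frac{10}{7} \approx 1.4286$)
$t{\left(U \right)} Q + p = 2 \left(-11\right) \frac{1}{-2 - 11} \cdot \frac{10}{7} - 25 = 2 \left(-11\right) \frac{1}{-13} \cdot \frac{10}{7} - 25 = 2 \left(-11\right) \left(- \frac{1}{13}\right) \frac{10}{7} - 25 = \frac{22}{13} \cdot \frac{10}{7} - 25 = \frac{220}{91} - 25 = - \frac{2055}{91}$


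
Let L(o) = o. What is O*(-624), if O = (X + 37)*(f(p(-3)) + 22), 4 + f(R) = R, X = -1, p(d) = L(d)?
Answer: -336960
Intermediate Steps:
p(d) = d
f(R) = -4 + R
O = 540 (O = (-1 + 37)*((-4 - 3) + 22) = 36*(-7 + 22) = 36*15 = 540)
O*(-624) = 540*(-624) = -336960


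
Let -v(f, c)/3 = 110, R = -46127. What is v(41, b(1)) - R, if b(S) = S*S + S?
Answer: 45797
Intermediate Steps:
b(S) = S + S**2 (b(S) = S**2 + S = S + S**2)
v(f, c) = -330 (v(f, c) = -3*110 = -330)
v(41, b(1)) - R = -330 - 1*(-46127) = -330 + 46127 = 45797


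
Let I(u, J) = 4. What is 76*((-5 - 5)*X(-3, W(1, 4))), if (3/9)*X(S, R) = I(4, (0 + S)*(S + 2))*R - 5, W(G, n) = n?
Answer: -25080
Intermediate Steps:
X(S, R) = -15 + 12*R (X(S, R) = 3*(4*R - 5) = 3*(-5 + 4*R) = -15 + 12*R)
76*((-5 - 5)*X(-3, W(1, 4))) = 76*((-5 - 5)*(-15 + 12*4)) = 76*(-10*(-15 + 48)) = 76*(-10*33) = 76*(-330) = -25080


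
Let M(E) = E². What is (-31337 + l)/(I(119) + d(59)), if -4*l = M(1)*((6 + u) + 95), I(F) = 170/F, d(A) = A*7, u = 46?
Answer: -878465/11604 ≈ -75.704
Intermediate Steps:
d(A) = 7*A
l = -147/4 (l = -1²*((6 + 46) + 95)/4 = -(52 + 95)/4 = -147/4 ≈ -36.750)
(-31337 + l)/(I(119) + d(59)) = (-31337 - 147/4)/(170/119 + 7*59) = -125495/(4*(170*(1/119) + 413)) = -125495/(4*(10/7 + 413)) = -125495/(4*2901/7) = -125495/4*7/2901 = -878465/11604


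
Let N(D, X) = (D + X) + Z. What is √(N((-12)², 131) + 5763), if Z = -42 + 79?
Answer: 45*√3 ≈ 77.942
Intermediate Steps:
Z = 37
N(D, X) = 37 + D + X (N(D, X) = (D + X) + 37 = 37 + D + X)
√(N((-12)², 131) + 5763) = √((37 + (-12)² + 131) + 5763) = √((37 + 144 + 131) + 5763) = √(312 + 5763) = √6075 = 45*√3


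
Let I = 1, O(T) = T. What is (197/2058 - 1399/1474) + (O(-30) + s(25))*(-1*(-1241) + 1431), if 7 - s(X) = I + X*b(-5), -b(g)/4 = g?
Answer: -1061819918935/758373 ≈ -1.4001e+6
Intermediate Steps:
b(g) = -4*g
s(X) = 6 - 20*X (s(X) = 7 - (1 + X*(-4*(-5))) = 7 - (1 + X*20) = 7 - (1 + 20*X) = 7 + (-1 - 20*X) = 6 - 20*X)
(197/2058 - 1399/1474) + (O(-30) + s(25))*(-1*(-1241) + 1431) = (197/2058 - 1399/1474) + (-30 + (6 - 20*25))*(-1*(-1241) + 1431) = (197*(1/2058) - 1399*1/1474) + (-30 + (6 - 500))*(1241 + 1431) = (197/2058 - 1399/1474) + (-30 - 494)*2672 = -647191/758373 - 524*2672 = -647191/758373 - 1400128 = -1061819918935/758373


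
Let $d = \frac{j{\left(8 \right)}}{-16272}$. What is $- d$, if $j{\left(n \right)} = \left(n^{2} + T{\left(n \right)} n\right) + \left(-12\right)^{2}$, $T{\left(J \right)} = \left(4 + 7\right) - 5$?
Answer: $\frac{16}{1017} \approx 0.015733$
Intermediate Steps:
$T{\left(J \right)} = 6$ ($T{\left(J \right)} = 11 - 5 = 6$)
$j{\left(n \right)} = 144 + n^{2} + 6 n$ ($j{\left(n \right)} = \left(n^{2} + 6 n\right) + \left(-12\right)^{2} = \left(n^{2} + 6 n\right) + 144 = 144 + n^{2} + 6 n$)
$d = - \frac{16}{1017}$ ($d = \frac{144 + 8^{2} + 6 \cdot 8}{-16272} = \left(144 + 64 + 48\right) \left(- \frac{1}{16272}\right) = 256 \left(- \frac{1}{16272}\right) = - \frac{16}{1017} \approx -0.015733$)
$- d = \left(-1\right) \left(- \frac{16}{1017}\right) = \frac{16}{1017}$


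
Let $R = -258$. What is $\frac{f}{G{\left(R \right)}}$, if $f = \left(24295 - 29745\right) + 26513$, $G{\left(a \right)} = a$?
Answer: $- \frac{7021}{86} \approx -81.64$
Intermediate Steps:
$f = 21063$ ($f = -5450 + 26513 = 21063$)
$\frac{f}{G{\left(R \right)}} = \frac{21063}{-258} = 21063 \left(- \frac{1}{258}\right) = - \frac{7021}{86}$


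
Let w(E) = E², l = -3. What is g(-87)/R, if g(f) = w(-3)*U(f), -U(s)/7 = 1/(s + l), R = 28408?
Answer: 7/284080 ≈ 2.4641e-5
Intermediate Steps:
U(s) = -7/(-3 + s) (U(s) = -7/(s - 3) = -7/(-3 + s))
g(f) = -63/(-3 + f) (g(f) = (-3)²*(-7/(-3 + f)) = 9*(-7/(-3 + f)) = -63/(-3 + f))
g(-87)/R = -63/(-3 - 87)/28408 = -63/(-90)*(1/28408) = -63*(-1/90)*(1/28408) = (7/10)*(1/28408) = 7/284080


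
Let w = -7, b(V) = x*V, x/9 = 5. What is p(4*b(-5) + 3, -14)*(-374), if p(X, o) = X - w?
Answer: 332860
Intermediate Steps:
x = 45 (x = 9*5 = 45)
b(V) = 45*V
p(X, o) = 7 + X (p(X, o) = X - 1*(-7) = X + 7 = 7 + X)
p(4*b(-5) + 3, -14)*(-374) = (7 + (4*(45*(-5)) + 3))*(-374) = (7 + (4*(-225) + 3))*(-374) = (7 + (-900 + 3))*(-374) = (7 - 897)*(-374) = -890*(-374) = 332860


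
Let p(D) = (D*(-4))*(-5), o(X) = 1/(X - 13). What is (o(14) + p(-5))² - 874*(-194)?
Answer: 179357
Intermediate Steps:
o(X) = 1/(-13 + X)
p(D) = 20*D (p(D) = -4*D*(-5) = 20*D)
(o(14) + p(-5))² - 874*(-194) = (1/(-13 + 14) + 20*(-5))² - 874*(-194) = (1/1 - 100)² + 169556 = (1 - 100)² + 169556 = (-99)² + 169556 = 9801 + 169556 = 179357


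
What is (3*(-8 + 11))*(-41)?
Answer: -369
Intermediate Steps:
(3*(-8 + 11))*(-41) = (3*3)*(-41) = 9*(-41) = -369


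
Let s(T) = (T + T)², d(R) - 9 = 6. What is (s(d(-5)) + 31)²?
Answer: 866761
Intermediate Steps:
d(R) = 15 (d(R) = 9 + 6 = 15)
s(T) = 4*T² (s(T) = (2*T)² = 4*T²)
(s(d(-5)) + 31)² = (4*15² + 31)² = (4*225 + 31)² = (900 + 31)² = 931² = 866761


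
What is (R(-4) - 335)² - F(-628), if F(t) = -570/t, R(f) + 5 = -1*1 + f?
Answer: 37373565/314 ≈ 1.1902e+5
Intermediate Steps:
R(f) = -6 + f (R(f) = -5 + (-1*1 + f) = -5 + (-1 + f) = -6 + f)
(R(-4) - 335)² - F(-628) = ((-6 - 4) - 335)² - (-570)/(-628) = (-10 - 335)² - (-570)*(-1)/628 = (-345)² - 1*285/314 = 119025 - 285/314 = 37373565/314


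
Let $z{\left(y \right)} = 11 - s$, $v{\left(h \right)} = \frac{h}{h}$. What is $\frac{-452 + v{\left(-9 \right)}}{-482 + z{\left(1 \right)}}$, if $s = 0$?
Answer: $\frac{451}{471} \approx 0.95754$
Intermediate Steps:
$v{\left(h \right)} = 1$
$z{\left(y \right)} = 11$ ($z{\left(y \right)} = 11 - 0 = 11 + 0 = 11$)
$\frac{-452 + v{\left(-9 \right)}}{-482 + z{\left(1 \right)}} = \frac{-452 + 1}{-482 + 11} = - \frac{451}{-471} = \left(-451\right) \left(- \frac{1}{471}\right) = \frac{451}{471}$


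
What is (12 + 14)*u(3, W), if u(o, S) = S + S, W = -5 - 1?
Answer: -312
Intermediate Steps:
W = -6
u(o, S) = 2*S
(12 + 14)*u(3, W) = (12 + 14)*(2*(-6)) = 26*(-12) = -312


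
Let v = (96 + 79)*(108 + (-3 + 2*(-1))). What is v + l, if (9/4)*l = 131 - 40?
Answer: 162589/9 ≈ 18065.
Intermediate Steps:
l = 364/9 (l = 4*(131 - 40)/9 = (4/9)*91 = 364/9 ≈ 40.444)
v = 18025 (v = 175*(108 + (-3 - 2)) = 175*(108 - 5) = 175*103 = 18025)
v + l = 18025 + 364/9 = 162589/9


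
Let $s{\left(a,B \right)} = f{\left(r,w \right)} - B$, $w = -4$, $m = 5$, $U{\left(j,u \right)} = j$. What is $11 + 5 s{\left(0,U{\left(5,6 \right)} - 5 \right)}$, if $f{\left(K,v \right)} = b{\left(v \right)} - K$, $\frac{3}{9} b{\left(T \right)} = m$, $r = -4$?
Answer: $106$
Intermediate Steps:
$b{\left(T \right)} = 15$ ($b{\left(T \right)} = 3 \cdot 5 = 15$)
$f{\left(K,v \right)} = 15 - K$
$s{\left(a,B \right)} = 19 - B$ ($s{\left(a,B \right)} = \left(15 - -4\right) - B = \left(15 + 4\right) - B = 19 - B$)
$11 + 5 s{\left(0,U{\left(5,6 \right)} - 5 \right)} = 11 + 5 \left(19 - \left(5 - 5\right)\right) = 11 + 5 \left(19 - 0\right) = 11 + 5 \left(19 + 0\right) = 11 + 5 \cdot 19 = 11 + 95 = 106$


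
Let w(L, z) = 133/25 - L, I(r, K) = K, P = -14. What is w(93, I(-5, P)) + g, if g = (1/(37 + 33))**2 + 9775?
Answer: 47467869/4900 ≈ 9687.3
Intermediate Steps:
w(L, z) = 133/25 - L (w(L, z) = 133*(1/25) - L = 133/25 - L)
g = 47897501/4900 (g = (1/70)**2 + 9775 = 1/4900 + 9775 = 47897501/4900 ≈ 9775.0)
w(93, I(-5, P)) + g = (133/25 - 1*93) + 47897501/4900 = (133/25 - 93) + 47897501/4900 = -2192/25 + 47897501/4900 = 47467869/4900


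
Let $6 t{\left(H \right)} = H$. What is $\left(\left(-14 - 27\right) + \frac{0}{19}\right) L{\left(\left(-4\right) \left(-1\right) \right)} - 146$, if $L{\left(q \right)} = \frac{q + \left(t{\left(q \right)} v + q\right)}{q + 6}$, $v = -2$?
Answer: $- \frac{520}{3} \approx -173.33$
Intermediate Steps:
$t{\left(H \right)} = \frac{H}{6}$
$L{\left(q \right)} = \frac{5 q}{3 \left(6 + q\right)}$ ($L{\left(q \right)} = \frac{q + \left(\frac{q}{6} \left(-2\right) + q\right)}{q + 6} = \frac{q + \left(- \frac{q}{3} + q\right)}{6 + q} = \frac{q + \frac{2 q}{3}}{6 + q} = \frac{\frac{5}{3} q}{6 + q} = \frac{5 q}{3 \left(6 + q\right)}$)
$\left(\left(-14 - 27\right) + \frac{0}{19}\right) L{\left(\left(-4\right) \left(-1\right) \right)} - 146 = \left(\left(-14 - 27\right) + \frac{0}{19}\right) \frac{5 \left(\left(-4\right) \left(-1\right)\right)}{3 \left(6 - -4\right)} - 146 = \left(-41 + 0 \cdot \frac{1}{19}\right) \frac{5}{3} \cdot 4 \frac{1}{6 + 4} - 146 = \left(-41 + 0\right) \frac{5}{3} \cdot 4 \cdot \frac{1}{10} - 146 = - 41 \cdot \frac{5}{3} \cdot 4 \cdot \frac{1}{10} - 146 = \left(-41\right) \frac{2}{3} - 146 = - \frac{82}{3} - 146 = - \frac{520}{3}$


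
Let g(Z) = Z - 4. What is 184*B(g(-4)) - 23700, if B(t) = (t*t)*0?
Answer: -23700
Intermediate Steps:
g(Z) = -4 + Z
B(t) = 0 (B(t) = t**2*0 = 0)
184*B(g(-4)) - 23700 = 184*0 - 23700 = 0 - 23700 = -23700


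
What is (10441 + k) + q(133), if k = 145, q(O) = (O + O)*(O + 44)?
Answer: 57668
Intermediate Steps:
q(O) = 2*O*(44 + O) (q(O) = (2*O)*(44 + O) = 2*O*(44 + O))
(10441 + k) + q(133) = (10441 + 145) + 2*133*(44 + 133) = 10586 + 2*133*177 = 10586 + 47082 = 57668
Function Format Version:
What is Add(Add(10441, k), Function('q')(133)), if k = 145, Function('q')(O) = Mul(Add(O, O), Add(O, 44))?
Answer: 57668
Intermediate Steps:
Function('q')(O) = Mul(2, O, Add(44, O)) (Function('q')(O) = Mul(Mul(2, O), Add(44, O)) = Mul(2, O, Add(44, O)))
Add(Add(10441, k), Function('q')(133)) = Add(Add(10441, 145), Mul(2, 133, Add(44, 133))) = Add(10586, Mul(2, 133, 177)) = Add(10586, 47082) = 57668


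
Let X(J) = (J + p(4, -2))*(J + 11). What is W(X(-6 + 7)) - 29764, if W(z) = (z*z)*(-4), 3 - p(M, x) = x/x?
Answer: -34948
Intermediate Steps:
p(M, x) = 2 (p(M, x) = 3 - x/x = 3 - 1*1 = 3 - 1 = 2)
X(J) = (2 + J)*(11 + J) (X(J) = (J + 2)*(J + 11) = (2 + J)*(11 + J))
W(z) = -4*z² (W(z) = z²*(-4) = -4*z²)
W(X(-6 + 7)) - 29764 = -4*(22 + (-6 + 7)² + 13*(-6 + 7))² - 29764 = -4*(22 + 1² + 13*1)² - 29764 = -4*(22 + 1 + 13)² - 29764 = -4*36² - 29764 = -4*1296 - 29764 = -5184 - 29764 = -34948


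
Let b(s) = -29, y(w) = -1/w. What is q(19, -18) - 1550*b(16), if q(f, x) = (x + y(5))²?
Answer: 1132031/25 ≈ 45281.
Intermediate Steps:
q(f, x) = (-⅕ + x)² (q(f, x) = (x - 1/5)² = (x - 1*⅕)² = (x - ⅕)² = (-⅕ + x)²)
q(19, -18) - 1550*b(16) = (-1 + 5*(-18))²/25 - 1550*(-29) = (-1 - 90)²/25 + 44950 = (1/25)*(-91)² + 44950 = (1/25)*8281 + 44950 = 8281/25 + 44950 = 1132031/25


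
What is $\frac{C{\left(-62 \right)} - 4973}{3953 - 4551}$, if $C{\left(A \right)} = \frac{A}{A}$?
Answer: $\frac{2486}{299} \approx 8.3144$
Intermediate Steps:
$C{\left(A \right)} = 1$
$\frac{C{\left(-62 \right)} - 4973}{3953 - 4551} = \frac{1 - 4973}{3953 - 4551} = - \frac{4972}{-598} = \left(-4972\right) \left(- \frac{1}{598}\right) = \frac{2486}{299}$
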